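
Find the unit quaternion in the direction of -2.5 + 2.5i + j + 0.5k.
-0.6742 + 0.6742i + 0.2697j + 0.1348k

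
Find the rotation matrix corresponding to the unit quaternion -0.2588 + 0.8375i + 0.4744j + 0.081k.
[[0.5368, 0.8365, -0.1099], [0.7527, -0.4159, 0.5103], [0.3812, -0.3566, -0.8529]]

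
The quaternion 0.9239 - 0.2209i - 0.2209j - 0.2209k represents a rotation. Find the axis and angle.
axis = (-√3/3, -√3/3, -√3/3), θ = π/4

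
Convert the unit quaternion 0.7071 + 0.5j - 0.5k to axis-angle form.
axis = (0, √2/2, -√2/2), θ = π/2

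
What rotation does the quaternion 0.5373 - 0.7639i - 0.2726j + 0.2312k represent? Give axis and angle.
axis = (-0.9057, -0.3232, 0.2741), θ = 115°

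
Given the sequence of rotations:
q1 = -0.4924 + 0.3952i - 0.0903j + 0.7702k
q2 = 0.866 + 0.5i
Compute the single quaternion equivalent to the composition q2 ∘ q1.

q2 · q1 = -0.624 + 0.096i - 0.4633j + 0.6218k
-0.624 + 0.096i - 0.4633j + 0.6218k


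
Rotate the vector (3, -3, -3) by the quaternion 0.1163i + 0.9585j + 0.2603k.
(-3.769, -3.34, 1.278)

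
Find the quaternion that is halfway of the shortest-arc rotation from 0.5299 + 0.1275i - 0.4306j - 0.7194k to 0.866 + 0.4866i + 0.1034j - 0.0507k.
0.8025 + 0.353i - 0.1881j - 0.4427k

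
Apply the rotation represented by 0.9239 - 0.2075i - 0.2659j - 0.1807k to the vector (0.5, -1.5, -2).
(0.563, -2.344, -0.831)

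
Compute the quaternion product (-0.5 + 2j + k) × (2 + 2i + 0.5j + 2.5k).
-4.5 + 3.5i + 5.75j - 3.25k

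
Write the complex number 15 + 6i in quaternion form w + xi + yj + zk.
15 + 6i + 0j + 0k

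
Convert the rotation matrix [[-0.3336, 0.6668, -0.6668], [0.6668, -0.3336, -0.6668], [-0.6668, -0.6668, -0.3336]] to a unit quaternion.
-0.5774i - 0.5774j + 0.5774k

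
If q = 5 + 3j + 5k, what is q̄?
5 - 3j - 5k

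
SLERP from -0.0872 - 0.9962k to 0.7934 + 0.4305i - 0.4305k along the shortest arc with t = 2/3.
0.5746 + 0.3316i - 0.7483k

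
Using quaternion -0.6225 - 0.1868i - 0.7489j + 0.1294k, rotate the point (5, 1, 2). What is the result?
(1.433, 0.637, -5.248)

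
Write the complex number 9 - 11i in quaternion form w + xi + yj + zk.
9 - 11i + 0j + 0k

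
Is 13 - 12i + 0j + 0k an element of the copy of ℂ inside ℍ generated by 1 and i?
Yes. The quaternion 13 - 12i has j- and k-coefficients y = z = 0, so it lies in the complex subalgebra spanned by 1 and i.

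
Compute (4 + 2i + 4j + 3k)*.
4 - 2i - 4j - 3k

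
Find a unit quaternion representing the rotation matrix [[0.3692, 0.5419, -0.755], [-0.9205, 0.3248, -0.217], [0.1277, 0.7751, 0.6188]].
0.7604 + 0.3262i - 0.2902j - 0.4808k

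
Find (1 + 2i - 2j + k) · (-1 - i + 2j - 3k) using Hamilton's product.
8 + i + 9j - 2k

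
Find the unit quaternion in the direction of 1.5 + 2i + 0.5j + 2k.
0.4629 + 0.6172i + 0.1543j + 0.6172k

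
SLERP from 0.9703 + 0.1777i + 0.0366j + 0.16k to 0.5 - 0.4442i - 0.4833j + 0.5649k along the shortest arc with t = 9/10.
0.5862 - 0.3941i - 0.4479j + 0.5482k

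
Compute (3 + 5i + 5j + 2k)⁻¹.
0.0476 - 0.0794i - 0.0794j - 0.0317k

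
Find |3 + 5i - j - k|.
6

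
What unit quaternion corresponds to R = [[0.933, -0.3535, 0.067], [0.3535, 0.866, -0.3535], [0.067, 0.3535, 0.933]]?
0.9659 + 0.183i + 0.183k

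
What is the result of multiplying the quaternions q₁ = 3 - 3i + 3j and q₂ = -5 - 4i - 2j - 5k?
-21 - 12i - 36j + 3k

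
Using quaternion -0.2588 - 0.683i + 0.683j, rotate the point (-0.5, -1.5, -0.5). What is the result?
(1.543, 0.543, -0.274)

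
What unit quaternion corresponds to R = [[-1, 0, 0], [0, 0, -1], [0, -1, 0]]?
-0.7071j + 0.7071k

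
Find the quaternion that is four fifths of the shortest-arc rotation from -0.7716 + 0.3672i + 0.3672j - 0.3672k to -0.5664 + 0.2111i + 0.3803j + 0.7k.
-0.6884 + 0.2766i + 0.4243j + 0.5192k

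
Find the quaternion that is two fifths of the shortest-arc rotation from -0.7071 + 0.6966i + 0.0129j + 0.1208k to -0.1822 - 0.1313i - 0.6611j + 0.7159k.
-0.6464 + 0.4648i - 0.3559j + 0.4894k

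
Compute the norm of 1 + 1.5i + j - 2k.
2.872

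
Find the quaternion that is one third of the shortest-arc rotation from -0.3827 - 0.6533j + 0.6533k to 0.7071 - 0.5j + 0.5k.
-0.7071j + 0.7071k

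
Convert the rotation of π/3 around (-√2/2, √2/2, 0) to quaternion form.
0.866 - 0.3536i + 0.3536j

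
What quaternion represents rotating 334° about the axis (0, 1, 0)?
-0.9744 + 0.225j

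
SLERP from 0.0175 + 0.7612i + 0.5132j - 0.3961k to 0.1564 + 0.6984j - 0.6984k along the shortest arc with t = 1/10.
0.034 + 0.7029i + 0.5535j - 0.4454k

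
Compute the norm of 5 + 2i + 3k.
√38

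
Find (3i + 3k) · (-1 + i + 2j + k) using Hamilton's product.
-6 - 9i + 3k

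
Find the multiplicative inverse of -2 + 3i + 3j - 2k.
-0.0769 - 0.1154i - 0.1154j + 0.0769k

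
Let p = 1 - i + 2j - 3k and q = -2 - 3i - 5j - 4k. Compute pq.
-7 - 24i - 4j + 13k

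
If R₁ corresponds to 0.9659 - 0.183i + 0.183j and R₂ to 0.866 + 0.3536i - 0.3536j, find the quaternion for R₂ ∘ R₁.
0.9659 + 0.1831i - 0.1831j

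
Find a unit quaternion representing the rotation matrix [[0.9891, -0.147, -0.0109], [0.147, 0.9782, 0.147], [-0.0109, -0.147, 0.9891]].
0.9945 - 0.0739i + 0.0739k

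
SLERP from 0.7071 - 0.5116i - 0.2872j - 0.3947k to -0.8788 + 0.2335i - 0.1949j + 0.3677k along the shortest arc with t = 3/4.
0.8633 - 0.3149i + 0.0741j - 0.3873k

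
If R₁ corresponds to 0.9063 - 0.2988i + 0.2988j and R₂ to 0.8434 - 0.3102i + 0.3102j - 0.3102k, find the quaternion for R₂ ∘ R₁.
0.579 - 0.4405i + 0.6258j - 0.2811k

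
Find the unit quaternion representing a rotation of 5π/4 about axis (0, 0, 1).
-0.3827 + 0.9239k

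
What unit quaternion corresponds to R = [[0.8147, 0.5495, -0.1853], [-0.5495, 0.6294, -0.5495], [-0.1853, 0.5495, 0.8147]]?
0.9026 + 0.3044i - 0.3044k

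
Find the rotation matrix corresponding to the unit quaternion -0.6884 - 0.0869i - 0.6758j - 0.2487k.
[[-0.0371, -0.225, 0.9737], [0.4599, 0.8612, 0.2165], [-0.8872, 0.4558, 0.0715]]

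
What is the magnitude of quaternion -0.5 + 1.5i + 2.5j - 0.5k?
3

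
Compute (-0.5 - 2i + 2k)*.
-0.5 + 2i - 2k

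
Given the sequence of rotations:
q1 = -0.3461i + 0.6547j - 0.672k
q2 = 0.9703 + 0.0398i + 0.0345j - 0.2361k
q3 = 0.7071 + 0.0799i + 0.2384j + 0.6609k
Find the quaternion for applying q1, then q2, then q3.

q2 · q1 = -0.1675 - 0.2044i + 0.7437j - 0.614k
q3 · q2 · q1 = 0.1264 - 0.7958i + 0.3999j - 0.4367k
0.1264 - 0.7958i + 0.3999j - 0.4367k


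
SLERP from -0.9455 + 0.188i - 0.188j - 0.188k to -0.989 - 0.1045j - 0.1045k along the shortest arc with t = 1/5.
-0.9582 + 0.1509i - 0.1719j - 0.1719k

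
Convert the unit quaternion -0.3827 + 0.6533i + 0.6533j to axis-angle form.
axis = (√2/2, √2/2, 0), θ = 5π/4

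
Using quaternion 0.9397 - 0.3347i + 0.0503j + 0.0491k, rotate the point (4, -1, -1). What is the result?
(4.025, -1.171, -0.656)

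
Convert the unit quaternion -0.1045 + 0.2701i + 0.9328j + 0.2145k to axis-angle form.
axis = (0.2716, 0.9379, 0.2157), θ = 192°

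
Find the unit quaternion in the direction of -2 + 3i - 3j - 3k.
-0.3592 + 0.5388i - 0.5388j - 0.5388k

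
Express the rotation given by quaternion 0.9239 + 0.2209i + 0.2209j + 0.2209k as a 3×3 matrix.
[[0.8048, -0.3106, 0.5058], [0.5058, 0.8048, -0.3106], [-0.3106, 0.5058, 0.8048]]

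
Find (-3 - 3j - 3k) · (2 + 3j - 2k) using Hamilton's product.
-3 + 15i - 15j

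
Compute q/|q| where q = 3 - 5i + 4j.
0.4243 - 0.7071i + 0.5657j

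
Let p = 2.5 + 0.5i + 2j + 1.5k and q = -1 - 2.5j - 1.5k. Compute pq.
4.75 + 0.25i - 7.5j - 6.5k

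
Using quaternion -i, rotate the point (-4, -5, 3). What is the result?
(-4, 5, -3)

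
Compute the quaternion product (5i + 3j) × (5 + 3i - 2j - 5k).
-9 + 10i + 40j - 19k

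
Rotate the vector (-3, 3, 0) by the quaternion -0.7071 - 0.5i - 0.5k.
(-3.621, -2.121, 0.621)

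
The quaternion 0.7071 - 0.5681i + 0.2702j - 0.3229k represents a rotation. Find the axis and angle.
axis = (-0.8034, 0.3821, -0.4566), θ = π/2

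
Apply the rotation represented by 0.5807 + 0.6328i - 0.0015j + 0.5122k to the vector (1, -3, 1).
(2.912, 0.833, -1.351)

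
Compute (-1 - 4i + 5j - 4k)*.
-1 + 4i - 5j + 4k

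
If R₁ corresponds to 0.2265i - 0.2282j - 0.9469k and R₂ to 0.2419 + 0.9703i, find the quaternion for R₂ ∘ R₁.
-0.2198 + 0.0548i + 0.8636j - 0.4505k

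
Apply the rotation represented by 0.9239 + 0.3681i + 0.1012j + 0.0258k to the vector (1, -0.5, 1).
(1.171, -0.917, 0.198)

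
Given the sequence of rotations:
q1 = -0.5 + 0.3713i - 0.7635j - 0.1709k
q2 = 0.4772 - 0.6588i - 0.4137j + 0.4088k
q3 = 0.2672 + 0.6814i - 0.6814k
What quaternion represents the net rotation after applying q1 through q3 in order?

q2 · q1 = -0.24 + 0.8894i - 0.1183j + 0.3706k
q3 · q2 · q1 = -0.4176 - 0.0065i - 0.8902j + 0.182k
-0.4176 - 0.0065i - 0.8902j + 0.182k


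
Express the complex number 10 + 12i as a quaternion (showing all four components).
10 + 12i + 0j + 0k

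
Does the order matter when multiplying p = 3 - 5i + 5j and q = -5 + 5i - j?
Yes: pq = 15 + 40i - 28j - 20k ≠ 15 + 40i - 28j + 20k = qp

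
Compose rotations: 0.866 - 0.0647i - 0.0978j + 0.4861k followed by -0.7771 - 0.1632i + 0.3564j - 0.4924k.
-0.4093 + 0.034i + 0.4958j - 0.7651k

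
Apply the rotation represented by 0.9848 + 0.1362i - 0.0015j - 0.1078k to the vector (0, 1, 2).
(0.147, 0.404, 2.194)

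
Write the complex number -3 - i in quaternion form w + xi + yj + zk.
-3 - i + 0j + 0k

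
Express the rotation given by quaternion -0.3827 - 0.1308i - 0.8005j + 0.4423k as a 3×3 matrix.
[[-0.6729, 0.5479, 0.497], [-0.1291, 0.5745, -0.8082], [-0.7284, -0.608, -0.3158]]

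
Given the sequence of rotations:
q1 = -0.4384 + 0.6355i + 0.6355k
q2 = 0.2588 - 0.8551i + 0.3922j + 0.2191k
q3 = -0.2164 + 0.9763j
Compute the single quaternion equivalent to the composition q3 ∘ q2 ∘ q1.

q2 · q1 = 0.2907 + 0.7886i + 0.5107j - 0.1808k
q3 · q2 · q1 = -0.5615 - 0.3472i + 0.1733j - 0.7308k
-0.5615 - 0.3472i + 0.1733j - 0.7308k


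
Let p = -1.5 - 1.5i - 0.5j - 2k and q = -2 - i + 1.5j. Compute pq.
2.25 + 7.5i + 0.75j + 1.25k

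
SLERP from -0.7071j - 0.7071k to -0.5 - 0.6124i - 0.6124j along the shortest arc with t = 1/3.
-0.2028 - 0.2484i - 0.7823j - 0.5339k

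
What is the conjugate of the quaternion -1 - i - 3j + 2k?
-1 + i + 3j - 2k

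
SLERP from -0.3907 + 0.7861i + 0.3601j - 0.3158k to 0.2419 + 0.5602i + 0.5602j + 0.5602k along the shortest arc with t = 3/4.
0.0795 + 0.7183i + 0.5837j + 0.3702k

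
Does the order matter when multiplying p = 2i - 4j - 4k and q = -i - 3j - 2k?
Yes: pq = -18 - 4i + 8j - 10k ≠ -18 + 4i - 8j + 10k = qp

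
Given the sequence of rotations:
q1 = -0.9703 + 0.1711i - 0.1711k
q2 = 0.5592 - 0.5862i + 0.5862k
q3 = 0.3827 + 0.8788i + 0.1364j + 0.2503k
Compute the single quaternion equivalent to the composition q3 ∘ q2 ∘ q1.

q2 · q1 = -0.342 + 0.6645i - 0.6645k
q3 · q2 · q1 = -0.5485 - 0.1369i + 0.7036j - 0.4305k
-0.5485 - 0.1369i + 0.7036j - 0.4305k


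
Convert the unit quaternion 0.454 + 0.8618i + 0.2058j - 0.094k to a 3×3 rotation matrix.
[[0.8976, 0.4401, 0.0248], [0.2694, -0.5031, -0.8212], [-0.3489, 0.7438, -0.5701]]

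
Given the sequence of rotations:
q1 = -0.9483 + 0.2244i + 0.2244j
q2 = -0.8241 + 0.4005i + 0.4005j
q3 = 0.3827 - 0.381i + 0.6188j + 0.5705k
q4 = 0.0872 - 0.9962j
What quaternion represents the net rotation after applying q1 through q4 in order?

q2 · q1 = 0.6017 - 0.5647i - 0.5647j
q3 · q2 · q1 = 0.3646 - 0.1232i - 0.1659j + 0.9079k
q4 · q3 · q2 · q1 = -0.1335 - 0.9152i - 0.3777j - 0.0436k
-0.1335 - 0.9152i - 0.3777j - 0.0436k


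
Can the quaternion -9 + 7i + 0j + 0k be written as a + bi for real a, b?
Yes. The quaternion -9 + 7i has j- and k-coefficients y = z = 0, so it lies in the complex subalgebra spanned by 1 and i.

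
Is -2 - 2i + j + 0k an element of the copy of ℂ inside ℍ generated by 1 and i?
No. The quaternion -2 - 2i + j has j-coefficient y = 1 and k-coefficient z = 0, not both zero, so it does not lie in the complex subalgebra spanned by 1 and i.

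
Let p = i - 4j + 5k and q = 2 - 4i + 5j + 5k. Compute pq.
-1 - 43i - 33j - k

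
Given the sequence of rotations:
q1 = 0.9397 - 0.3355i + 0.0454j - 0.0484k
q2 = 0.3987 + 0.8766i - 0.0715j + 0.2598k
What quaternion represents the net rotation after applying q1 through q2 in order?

q2 · q1 = 0.6846 + 0.6816i - 0.0938j + 0.2406k
0.6846 + 0.6816i - 0.0938j + 0.2406k


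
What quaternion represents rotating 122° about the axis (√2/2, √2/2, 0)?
0.4848 + 0.6184i + 0.6184j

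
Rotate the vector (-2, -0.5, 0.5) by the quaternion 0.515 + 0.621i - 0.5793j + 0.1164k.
(-0.41, 0.711, -1.956)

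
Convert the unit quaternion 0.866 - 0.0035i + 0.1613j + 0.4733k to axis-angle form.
axis = (-0.007, 0.3226, 0.9465), θ = π/3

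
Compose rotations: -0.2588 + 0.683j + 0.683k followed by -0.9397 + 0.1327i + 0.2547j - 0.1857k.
0.1961 + 0.2665i - 0.7984j - 0.5031k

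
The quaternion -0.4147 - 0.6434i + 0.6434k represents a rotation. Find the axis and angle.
axis = (-√2/2, 0, √2/2), θ = 229°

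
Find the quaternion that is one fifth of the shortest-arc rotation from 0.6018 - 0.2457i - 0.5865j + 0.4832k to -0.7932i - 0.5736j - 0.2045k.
0.5223 - 0.4093i - 0.6508j + 0.3689k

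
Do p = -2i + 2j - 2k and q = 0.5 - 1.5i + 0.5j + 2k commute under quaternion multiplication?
No: pq = 4i + 8j + k ≠ -6i - 6j - 3k = qp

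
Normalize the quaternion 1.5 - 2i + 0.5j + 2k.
0.4629 - 0.6172i + 0.1543j + 0.6172k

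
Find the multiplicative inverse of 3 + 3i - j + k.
0.15 - 0.15i + 0.05j - 0.05k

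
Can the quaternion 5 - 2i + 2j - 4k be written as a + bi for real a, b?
No. The quaternion 5 - 2i + 2j - 4k has j-coefficient y = 2 and k-coefficient z = -4, not both zero, so it does not lie in the complex subalgebra spanned by 1 and i.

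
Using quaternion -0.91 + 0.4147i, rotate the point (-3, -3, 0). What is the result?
(-3, -1.968, 2.264)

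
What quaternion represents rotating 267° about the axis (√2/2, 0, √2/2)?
-0.6884 + 0.5129i + 0.5129k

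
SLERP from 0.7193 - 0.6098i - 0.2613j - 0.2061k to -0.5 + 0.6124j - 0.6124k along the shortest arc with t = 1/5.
0.7544 - 0.533i - 0.3824j - 0.0261k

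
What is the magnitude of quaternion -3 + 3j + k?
√19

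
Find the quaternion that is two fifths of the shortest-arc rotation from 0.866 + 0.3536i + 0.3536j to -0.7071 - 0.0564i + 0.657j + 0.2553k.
0.9506 + 0.2748i - 0.0734j - 0.1246k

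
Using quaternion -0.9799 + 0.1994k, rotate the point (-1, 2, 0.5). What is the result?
(-0.139, 2.232, 0.5)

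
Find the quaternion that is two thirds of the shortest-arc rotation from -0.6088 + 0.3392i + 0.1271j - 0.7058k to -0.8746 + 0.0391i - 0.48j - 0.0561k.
-0.8834 + 0.1615i - 0.3044j - 0.3175k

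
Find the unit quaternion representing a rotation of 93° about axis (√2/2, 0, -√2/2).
0.6884 + 0.5129i - 0.5129k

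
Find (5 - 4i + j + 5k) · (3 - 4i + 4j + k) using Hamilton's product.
-10 - 51i + 7j + 8k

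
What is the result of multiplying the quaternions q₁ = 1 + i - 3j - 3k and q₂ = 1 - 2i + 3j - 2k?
6 + 14i + 8j - 8k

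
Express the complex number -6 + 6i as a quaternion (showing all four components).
-6 + 6i + 0j + 0k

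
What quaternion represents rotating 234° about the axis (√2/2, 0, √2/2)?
-0.454 + 0.63i + 0.63k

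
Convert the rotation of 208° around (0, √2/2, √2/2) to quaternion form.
-0.2419 + 0.6861j + 0.6861k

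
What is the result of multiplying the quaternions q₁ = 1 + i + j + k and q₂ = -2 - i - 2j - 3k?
4 - 4i - 2j - 6k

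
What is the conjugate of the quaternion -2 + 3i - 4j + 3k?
-2 - 3i + 4j - 3k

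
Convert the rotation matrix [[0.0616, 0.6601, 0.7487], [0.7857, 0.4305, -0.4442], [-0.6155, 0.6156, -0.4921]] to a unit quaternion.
0.5 + 0.5299i + 0.6821j + 0.0628k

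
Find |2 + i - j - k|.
√7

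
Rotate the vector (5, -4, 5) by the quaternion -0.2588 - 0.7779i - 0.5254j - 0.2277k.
(2.054, 5.115, -5.968)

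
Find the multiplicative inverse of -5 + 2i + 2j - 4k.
-0.102 - 0.0408i - 0.0408j + 0.0816k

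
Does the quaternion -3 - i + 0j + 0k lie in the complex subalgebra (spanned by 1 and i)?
Yes. The quaternion -3 - i has j- and k-coefficients y = z = 0, so it lies in the complex subalgebra spanned by 1 and i.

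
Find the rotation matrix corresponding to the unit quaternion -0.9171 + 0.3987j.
[[0.6821, 0, -0.7313], [0, 1, 0], [0.7313, 0, 0.6821]]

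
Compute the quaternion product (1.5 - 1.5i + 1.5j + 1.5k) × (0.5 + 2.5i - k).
6 + 1.5i + 3j - 4.5k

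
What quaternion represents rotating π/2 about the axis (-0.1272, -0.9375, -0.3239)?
0.7071 - 0.0899i - 0.6629j - 0.229k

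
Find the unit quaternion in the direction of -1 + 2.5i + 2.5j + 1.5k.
-0.252 + 0.6299i + 0.6299j + 0.378k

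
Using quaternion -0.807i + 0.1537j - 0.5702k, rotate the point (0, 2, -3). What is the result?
(-3.257, -1.38, 0.699)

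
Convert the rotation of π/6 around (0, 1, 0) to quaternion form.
0.9659 + 0.2588j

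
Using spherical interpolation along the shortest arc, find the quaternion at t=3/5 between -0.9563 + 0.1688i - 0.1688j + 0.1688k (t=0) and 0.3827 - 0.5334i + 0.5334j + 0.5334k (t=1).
-0.7197 + 0.4473i - 0.4473j - 0.2861k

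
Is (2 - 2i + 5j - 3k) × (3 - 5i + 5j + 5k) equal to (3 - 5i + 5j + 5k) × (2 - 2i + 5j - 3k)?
No: pq = -14 + 24i + 50j + 16k ≠ -14 - 56i - 14k = qp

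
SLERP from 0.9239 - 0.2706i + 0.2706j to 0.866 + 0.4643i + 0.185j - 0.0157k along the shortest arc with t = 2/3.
0.9462 + 0.2286i + 0.2288j - 0.0111k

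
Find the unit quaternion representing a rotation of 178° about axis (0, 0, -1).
0.0175 - 0.9998k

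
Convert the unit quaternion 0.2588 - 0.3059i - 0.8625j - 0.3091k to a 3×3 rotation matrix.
[[-0.6789, 0.6877, -0.2573], [0.3677, 0.6218, 0.6915], [0.6355, 0.3749, -0.675]]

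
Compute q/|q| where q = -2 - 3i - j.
-0.5345 - 0.8018i - 0.2673j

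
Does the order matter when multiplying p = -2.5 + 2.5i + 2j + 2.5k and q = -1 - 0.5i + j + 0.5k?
Yes: pq = 0.5 - 2.75i - 7j - 0.25k ≠ 0.5 + 0.25i - 2j - 7.25k = qp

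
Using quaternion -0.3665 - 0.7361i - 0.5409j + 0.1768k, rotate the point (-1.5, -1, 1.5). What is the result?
(-1.25, -1.95, -0.366)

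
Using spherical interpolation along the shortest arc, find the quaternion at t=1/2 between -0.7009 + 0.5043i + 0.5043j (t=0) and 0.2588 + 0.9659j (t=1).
-0.2736 + 0.3121i + 0.9098j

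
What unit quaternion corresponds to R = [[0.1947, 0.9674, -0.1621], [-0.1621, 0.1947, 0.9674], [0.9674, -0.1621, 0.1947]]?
0.6293 - 0.4487i - 0.4487j - 0.4487k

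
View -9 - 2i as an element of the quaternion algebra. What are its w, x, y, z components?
-9 - 2i + 0j + 0k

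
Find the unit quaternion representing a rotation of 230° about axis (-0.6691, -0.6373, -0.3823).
-0.4226 - 0.6064i - 0.5776j - 0.3465k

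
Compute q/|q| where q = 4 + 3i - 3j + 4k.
0.5657 + 0.4243i - 0.4243j + 0.5657k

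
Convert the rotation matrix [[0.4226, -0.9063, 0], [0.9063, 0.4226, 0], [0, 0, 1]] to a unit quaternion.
0.8434 + 0.5373k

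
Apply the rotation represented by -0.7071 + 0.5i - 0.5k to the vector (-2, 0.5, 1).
(-1.854, -0.707, 1.146)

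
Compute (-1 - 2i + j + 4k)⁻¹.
-0.0455 + 0.0909i - 0.0455j - 0.1818k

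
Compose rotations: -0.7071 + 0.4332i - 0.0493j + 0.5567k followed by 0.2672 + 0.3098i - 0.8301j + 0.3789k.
-0.575 - 0.5467i + 0.5655j + 0.2252k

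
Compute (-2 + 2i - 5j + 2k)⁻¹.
-0.0541 - 0.0541i + 0.1351j - 0.0541k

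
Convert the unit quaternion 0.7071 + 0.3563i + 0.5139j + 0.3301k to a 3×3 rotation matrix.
[[0.2539, -0.1006, 0.962], [0.833, 0.5282, -0.1646], [-0.4915, 0.8432, 0.2179]]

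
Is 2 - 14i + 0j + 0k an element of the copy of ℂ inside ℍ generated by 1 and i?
Yes. The quaternion 2 - 14i has j- and k-coefficients y = z = 0, so it lies in the complex subalgebra spanned by 1 and i.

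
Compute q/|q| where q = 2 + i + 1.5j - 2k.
0.5963 + 0.2981i + 0.4472j - 0.5963k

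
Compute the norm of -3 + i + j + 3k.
√20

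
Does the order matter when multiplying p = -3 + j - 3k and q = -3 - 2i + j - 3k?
Yes: pq = -1 + 6i + 20k ≠ -1 + 6i - 12j + 16k = qp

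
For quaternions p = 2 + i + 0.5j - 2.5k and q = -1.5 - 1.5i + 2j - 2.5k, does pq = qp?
No: pq = -8.75 - 0.75i + 9.5j + 1.5k ≠ -8.75 - 8.25i - 3j - 4k = qp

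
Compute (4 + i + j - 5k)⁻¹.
0.093 - 0.0233i - 0.0233j + 0.1163k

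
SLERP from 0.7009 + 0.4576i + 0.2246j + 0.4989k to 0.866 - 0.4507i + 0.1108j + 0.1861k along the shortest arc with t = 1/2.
0.8991 + 0.004i + 0.1925j + 0.3931k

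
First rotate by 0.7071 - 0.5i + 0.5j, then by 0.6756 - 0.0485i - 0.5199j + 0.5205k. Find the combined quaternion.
0.7134 - 0.6323i - 0.2901j + 0.0838k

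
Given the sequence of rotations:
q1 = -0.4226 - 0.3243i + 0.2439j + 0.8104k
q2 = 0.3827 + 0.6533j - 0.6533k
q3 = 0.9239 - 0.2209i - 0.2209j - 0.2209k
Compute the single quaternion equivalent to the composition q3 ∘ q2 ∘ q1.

q2 · q1 = 0.2084 + 0.5647i + 0.0291j + 0.7981k
q3 · q2 · q1 = 0.5 + 0.3058i + 0.0324j + 0.8096k
0.5 + 0.3058i + 0.0324j + 0.8096k


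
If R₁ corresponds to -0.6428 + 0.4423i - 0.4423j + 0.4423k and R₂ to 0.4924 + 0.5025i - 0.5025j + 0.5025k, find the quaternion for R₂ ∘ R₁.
-0.9833 - 0.1052i + 0.1052j - 0.1052k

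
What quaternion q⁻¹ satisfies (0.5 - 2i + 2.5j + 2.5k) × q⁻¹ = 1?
0.0299 + 0.1194i - 0.1493j - 0.1493k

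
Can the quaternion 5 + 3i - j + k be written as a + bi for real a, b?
No. The quaternion 5 + 3i - j + k has j-coefficient y = -1 and k-coefficient z = 1, not both zero, so it does not lie in the complex subalgebra spanned by 1 and i.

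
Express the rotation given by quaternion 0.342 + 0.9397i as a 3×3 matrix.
[[1, 0, 0], [0, -0.7661, -0.6428], [0, 0.6428, -0.7661]]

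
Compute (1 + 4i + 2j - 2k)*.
1 - 4i - 2j + 2k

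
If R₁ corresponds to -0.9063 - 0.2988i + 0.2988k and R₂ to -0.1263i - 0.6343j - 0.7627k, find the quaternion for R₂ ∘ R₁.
0.1902 - 0.0751i + 0.8405j + 0.5017k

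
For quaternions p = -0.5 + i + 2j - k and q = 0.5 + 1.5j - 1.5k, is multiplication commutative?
No: pq = -4.75 - i + 1.75j + 1.75k ≠ -4.75 + 2i - 1.25j - 1.25k = qp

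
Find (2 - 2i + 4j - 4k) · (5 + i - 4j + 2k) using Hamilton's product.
36 - 16i + 12j - 12k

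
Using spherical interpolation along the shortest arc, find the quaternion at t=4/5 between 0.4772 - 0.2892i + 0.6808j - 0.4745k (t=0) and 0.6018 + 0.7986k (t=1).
-0.4198 - 0.0847i + 0.1993j - 0.8814k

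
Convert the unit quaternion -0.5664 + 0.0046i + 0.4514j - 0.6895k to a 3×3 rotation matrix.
[[-0.3583, -0.7769, -0.5177], [0.7852, 0.0491, -0.6173], [0.505, -0.6277, 0.5924]]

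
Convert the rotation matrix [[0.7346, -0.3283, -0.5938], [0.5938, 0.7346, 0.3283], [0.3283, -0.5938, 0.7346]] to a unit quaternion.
0.895 - 0.2576i - 0.2576j + 0.2576k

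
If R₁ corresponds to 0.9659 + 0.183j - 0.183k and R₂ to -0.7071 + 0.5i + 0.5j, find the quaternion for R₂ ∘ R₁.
-0.7745 + 0.3915i + 0.4451j + 0.2209k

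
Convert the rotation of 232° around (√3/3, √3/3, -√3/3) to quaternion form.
-0.4384 + 0.5189i + 0.5189j - 0.5189k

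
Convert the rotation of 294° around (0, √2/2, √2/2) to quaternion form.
-0.8387 + 0.3851j + 0.3851k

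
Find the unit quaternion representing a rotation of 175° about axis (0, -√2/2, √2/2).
0.0436 - 0.7064j + 0.7064k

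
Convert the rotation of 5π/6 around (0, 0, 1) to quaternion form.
0.2588 + 0.9659k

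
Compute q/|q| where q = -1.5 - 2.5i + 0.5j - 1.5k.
-0.4523 - 0.7538i + 0.1508j - 0.4523k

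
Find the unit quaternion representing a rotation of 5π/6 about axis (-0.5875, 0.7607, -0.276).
0.2588 - 0.5675i + 0.7348j - 0.2666k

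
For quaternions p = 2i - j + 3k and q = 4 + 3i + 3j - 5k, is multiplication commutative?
No: pq = 12 + 4i + 15j + 21k ≠ 12 + 12i - 23j + 3k = qp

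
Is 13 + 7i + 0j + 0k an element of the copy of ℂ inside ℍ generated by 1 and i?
Yes. The quaternion 13 + 7i has j- and k-coefficients y = z = 0, so it lies in the complex subalgebra spanned by 1 and i.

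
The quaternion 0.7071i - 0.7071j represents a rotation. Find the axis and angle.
axis = (√2/2, -√2/2, 0), θ = π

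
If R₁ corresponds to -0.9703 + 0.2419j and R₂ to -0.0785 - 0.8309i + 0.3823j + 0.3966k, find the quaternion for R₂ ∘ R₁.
-0.0163 + 0.7103i - 0.3899j - 0.5858k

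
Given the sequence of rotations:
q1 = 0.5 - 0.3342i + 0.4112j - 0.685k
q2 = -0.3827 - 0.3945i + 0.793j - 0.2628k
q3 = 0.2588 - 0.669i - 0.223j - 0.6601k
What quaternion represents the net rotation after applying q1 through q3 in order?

q2 · q1 = -0.8293 - 0.5045i + 0.0567j + 0.2336k
q3 · q2 · q1 = -0.3853 + 0.4096i + 0.6889j + 0.4574k
-0.3853 + 0.4096i + 0.6889j + 0.4574k


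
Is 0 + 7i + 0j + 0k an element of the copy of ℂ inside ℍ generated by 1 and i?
Yes. The quaternion 7i has j- and k-coefficients y = z = 0, so it lies in the complex subalgebra spanned by 1 and i.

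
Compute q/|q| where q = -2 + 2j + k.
-0.6667 + 0.6667j + 0.3333k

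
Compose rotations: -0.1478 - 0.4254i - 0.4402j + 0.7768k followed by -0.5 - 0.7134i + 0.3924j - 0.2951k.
0.1724 + 0.4931i + 0.8418j + 0.1362k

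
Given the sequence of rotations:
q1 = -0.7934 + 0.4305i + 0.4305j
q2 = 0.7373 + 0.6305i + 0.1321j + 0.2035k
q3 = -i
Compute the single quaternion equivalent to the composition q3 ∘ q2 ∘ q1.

q2 · q1 = -0.9133 - 0.2704i + 0.3002j + 0.0531k
q3 · q2 · q1 = -0.2704 + 0.9133i + 0.0531j - 0.3002k
-0.2704 + 0.9133i + 0.0531j - 0.3002k


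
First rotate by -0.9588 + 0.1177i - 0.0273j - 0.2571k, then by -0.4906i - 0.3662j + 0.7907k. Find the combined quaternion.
0.251 + 0.5861i + 0.318j - 0.7016k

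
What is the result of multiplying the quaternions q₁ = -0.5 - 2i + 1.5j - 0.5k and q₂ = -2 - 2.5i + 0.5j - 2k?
-5.75 + 2.5i - 6j + 4.75k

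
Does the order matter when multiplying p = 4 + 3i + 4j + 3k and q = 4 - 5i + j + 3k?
Yes: pq = 18 + i - 4j + 47k ≠ 18 - 17i + 44j + k = qp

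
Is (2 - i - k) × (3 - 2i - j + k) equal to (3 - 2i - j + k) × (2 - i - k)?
No: pq = 5 - 8i + j ≠ 5 - 6i - 5j - 2k = qp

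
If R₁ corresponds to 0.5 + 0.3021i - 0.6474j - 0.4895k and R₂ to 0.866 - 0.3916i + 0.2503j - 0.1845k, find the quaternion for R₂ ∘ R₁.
0.623 - 0.1761i - 0.6829j - 0.3383k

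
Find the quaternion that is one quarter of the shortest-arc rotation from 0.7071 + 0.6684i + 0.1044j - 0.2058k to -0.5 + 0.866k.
0.7213 + 0.5423i + 0.0847j - 0.4225k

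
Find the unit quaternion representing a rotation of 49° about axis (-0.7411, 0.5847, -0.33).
0.91 - 0.3073i + 0.2425j - 0.1368k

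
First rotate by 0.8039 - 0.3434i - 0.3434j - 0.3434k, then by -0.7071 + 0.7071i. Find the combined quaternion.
-0.3256 + 0.8113i + 0.4856j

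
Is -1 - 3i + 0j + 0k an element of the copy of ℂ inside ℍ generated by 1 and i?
Yes. The quaternion -1 - 3i has j- and k-coefficients y = z = 0, so it lies in the complex subalgebra spanned by 1 and i.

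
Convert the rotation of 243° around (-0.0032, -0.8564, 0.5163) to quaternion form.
-0.5225 - 0.0027i - 0.7302j + 0.4402k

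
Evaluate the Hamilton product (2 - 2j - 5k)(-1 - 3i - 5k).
-27 + 4i + 17j - 11k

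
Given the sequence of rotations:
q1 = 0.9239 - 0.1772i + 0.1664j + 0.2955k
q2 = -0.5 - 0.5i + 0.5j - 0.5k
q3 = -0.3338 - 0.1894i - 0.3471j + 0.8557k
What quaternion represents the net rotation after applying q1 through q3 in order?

q2 · q1 = -0.486 - 0.1424i + 0.6151j - 0.6043k
q3 · q2 · q1 = 0.8659 - 0.177i - 0.2729j - 0.3801k
0.8659 - 0.177i - 0.2729j - 0.3801k


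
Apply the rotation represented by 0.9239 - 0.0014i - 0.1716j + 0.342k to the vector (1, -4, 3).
(2.279, -2.776, 3.619)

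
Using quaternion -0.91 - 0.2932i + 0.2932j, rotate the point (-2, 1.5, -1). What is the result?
(-1.38, 2.12, -0.923)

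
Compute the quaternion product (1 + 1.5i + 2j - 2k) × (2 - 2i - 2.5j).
10 - 4i + 5.5j - 3.75k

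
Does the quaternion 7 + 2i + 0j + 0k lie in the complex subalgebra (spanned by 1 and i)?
Yes. The quaternion 7 + 2i has j- and k-coefficients y = z = 0, so it lies in the complex subalgebra spanned by 1 and i.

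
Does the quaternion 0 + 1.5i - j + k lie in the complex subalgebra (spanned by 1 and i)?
No. The quaternion 1.5i - j + k has j-coefficient y = -1 and k-coefficient z = 1, not both zero, so it does not lie in the complex subalgebra spanned by 1 and i.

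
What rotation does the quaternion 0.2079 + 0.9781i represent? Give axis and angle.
axis = (1, 0, 0), θ = 156°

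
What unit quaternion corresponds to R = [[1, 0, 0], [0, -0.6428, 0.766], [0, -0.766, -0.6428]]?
-0.4226 + 0.9063i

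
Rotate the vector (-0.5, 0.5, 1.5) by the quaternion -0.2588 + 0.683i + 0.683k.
(1.543, 0.274, -0.543)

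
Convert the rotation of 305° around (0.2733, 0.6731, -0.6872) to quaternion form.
-0.887 + 0.1262i + 0.3108j - 0.3173k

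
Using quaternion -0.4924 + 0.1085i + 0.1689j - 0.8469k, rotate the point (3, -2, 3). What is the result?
(-0.93, 2.99, 3.492)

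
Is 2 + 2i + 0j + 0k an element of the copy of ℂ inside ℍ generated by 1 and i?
Yes. The quaternion 2 + 2i has j- and k-coefficients y = z = 0, so it lies in the complex subalgebra spanned by 1 and i.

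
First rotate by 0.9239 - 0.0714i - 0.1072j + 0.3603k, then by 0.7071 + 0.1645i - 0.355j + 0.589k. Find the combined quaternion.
0.4148 + 0.0367i - 0.5051j + 0.756k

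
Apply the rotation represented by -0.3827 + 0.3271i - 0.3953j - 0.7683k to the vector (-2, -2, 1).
(2.479, 0.988, 1.37)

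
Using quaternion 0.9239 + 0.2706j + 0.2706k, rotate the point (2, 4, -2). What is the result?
(-1.586, 4.121, -2.121)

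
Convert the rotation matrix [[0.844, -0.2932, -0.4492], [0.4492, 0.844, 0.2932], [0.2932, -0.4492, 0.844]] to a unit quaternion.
0.9397 - 0.1975i - 0.1975j + 0.1975k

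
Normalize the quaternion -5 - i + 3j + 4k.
-0.7001 - 0.14i + 0.4201j + 0.5601k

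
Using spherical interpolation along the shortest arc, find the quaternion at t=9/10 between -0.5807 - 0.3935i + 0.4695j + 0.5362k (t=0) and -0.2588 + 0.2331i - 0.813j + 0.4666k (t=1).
0.1662 - 0.2868i + 0.8653j - 0.3761k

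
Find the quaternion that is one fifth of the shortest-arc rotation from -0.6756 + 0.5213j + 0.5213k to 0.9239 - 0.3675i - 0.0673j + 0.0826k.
-0.7808 + 0.0842i + 0.4546j + 0.4203k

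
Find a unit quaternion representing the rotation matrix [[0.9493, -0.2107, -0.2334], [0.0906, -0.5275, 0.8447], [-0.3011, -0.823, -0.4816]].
-0.4848 + 0.86i - 0.0349j - 0.1554k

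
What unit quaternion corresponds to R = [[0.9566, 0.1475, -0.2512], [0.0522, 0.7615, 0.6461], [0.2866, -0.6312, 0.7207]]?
0.9272 - 0.3444i - 0.145j - 0.0257k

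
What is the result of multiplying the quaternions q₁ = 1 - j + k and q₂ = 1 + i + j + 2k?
-2i + j + 4k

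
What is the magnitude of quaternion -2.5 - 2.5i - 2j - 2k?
4.528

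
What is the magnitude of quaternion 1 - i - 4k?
√18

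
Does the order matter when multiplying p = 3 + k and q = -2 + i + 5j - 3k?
Yes: pq = -3 - 2i + 16j - 11k ≠ -3 + 8i + 14j - 11k = qp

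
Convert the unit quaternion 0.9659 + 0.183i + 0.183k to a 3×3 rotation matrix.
[[0.933, -0.3535, 0.067], [0.3535, 0.866, -0.3535], [0.067, 0.3535, 0.933]]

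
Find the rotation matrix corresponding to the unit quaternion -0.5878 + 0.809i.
[[1, 0, 0], [0, -0.309, 0.9511], [0, -0.9511, -0.309]]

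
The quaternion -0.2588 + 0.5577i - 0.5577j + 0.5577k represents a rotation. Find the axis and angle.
axis = (√3/3, -√3/3, √3/3), θ = 7π/6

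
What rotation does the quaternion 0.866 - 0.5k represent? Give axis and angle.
axis = (0, 0, -1), θ = π/3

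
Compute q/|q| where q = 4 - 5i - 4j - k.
0.5252 - 0.6565i - 0.5252j - 0.1313k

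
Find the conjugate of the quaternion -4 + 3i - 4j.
-4 - 3i + 4j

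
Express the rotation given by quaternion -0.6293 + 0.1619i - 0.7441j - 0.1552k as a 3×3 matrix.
[[-0.1555, -0.4363, 0.8863], [-0.0456, 0.8994, 0.4347], [-0.9868, 0.0272, -0.1598]]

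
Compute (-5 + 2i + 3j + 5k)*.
-5 - 2i - 3j - 5k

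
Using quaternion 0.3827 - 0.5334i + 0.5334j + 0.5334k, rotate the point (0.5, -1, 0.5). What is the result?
(0.828, 0.546, -0.718)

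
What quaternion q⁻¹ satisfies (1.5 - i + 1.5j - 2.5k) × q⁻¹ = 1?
0.1277 + 0.0851i - 0.1277j + 0.2128k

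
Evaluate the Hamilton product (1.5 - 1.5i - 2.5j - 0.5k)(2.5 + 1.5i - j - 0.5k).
3.25 - 0.75i - 9.25j + 3.25k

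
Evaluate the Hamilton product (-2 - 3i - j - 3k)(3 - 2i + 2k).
-6 - 7i + 9j - 15k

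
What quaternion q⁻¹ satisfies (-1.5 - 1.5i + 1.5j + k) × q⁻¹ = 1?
-0.1935 + 0.1935i - 0.1935j - 0.129k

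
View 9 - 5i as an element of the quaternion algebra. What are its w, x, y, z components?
9 - 5i + 0j + 0k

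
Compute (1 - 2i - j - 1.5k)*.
1 + 2i + j + 1.5k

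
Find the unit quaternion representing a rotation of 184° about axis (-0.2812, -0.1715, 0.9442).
-0.0349 - 0.281i - 0.1714j + 0.9436k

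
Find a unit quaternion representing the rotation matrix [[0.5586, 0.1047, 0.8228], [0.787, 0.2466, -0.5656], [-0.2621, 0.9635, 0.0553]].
0.682 + 0.5605i + 0.3977j + 0.2501k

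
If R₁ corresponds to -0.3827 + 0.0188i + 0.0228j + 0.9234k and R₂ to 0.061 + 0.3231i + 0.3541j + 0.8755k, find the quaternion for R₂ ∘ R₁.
-0.8459 + 0.1845i - 0.416j - 0.278k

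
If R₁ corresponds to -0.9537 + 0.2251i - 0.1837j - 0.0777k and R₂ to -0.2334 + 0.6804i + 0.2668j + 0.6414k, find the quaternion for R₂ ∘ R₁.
0.1683 - 0.6043i - 0.0143j - 0.7786k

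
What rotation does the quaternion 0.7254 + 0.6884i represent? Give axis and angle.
axis = (1, 0, 0), θ = 87°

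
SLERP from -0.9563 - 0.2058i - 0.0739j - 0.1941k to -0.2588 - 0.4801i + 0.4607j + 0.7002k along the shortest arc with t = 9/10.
-0.3848 - 0.4925i + 0.4343j + 0.6486k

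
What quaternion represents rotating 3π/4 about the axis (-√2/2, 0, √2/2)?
0.3827 - 0.6533i + 0.6533k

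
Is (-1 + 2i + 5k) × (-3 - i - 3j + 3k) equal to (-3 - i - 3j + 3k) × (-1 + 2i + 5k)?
No: pq = -10 + 10i - 8j - 24k ≠ -10 - 20i + 14j - 12k = qp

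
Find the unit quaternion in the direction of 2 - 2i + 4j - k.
0.4 - 0.4i + 0.8j - 0.2k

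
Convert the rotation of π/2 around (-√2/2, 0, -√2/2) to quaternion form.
0.7071 - 0.5i - 0.5k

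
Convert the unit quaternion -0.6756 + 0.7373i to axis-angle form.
axis = (1, 0, 0), θ = 265°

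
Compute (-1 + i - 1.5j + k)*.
-1 - i + 1.5j - k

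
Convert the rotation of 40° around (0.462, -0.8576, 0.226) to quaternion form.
0.9397 + 0.158i - 0.2933j + 0.0773k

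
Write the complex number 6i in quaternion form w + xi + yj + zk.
0 + 6i + 0j + 0k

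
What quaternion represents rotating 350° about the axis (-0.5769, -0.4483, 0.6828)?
-0.9962 - 0.0503i - 0.0391j + 0.0595k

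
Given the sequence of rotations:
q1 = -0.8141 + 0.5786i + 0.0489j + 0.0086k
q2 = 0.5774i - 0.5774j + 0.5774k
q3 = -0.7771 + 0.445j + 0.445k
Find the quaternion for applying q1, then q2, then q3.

q2 · q1 = -0.3108 - 0.5033i + 0.7992j - 0.1077k
q3 · q2 · q1 = -0.0662 - 0.0125i - 0.9833j + 0.1694k
-0.0662 - 0.0125i - 0.9833j + 0.1694k


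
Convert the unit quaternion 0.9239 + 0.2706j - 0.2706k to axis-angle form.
axis = (0, √2/2, -√2/2), θ = π/4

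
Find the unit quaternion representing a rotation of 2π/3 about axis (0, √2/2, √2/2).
0.5 + 0.6124j + 0.6124k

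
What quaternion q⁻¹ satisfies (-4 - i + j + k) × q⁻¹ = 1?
-0.2105 + 0.0526i - 0.0526j - 0.0526k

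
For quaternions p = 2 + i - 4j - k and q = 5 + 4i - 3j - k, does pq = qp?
No: pq = -7 + 14i - 29j + 6k ≠ -7 + 12i - 23j - 20k = qp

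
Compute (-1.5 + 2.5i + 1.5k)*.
-1.5 - 2.5i - 1.5k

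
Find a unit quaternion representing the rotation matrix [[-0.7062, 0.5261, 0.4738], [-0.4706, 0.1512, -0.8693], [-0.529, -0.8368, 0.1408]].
0.3827 + 0.0212i + 0.6551j - 0.6511k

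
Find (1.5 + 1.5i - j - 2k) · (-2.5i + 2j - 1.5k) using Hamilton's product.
2.75 + 1.75i + 10.25j - 1.75k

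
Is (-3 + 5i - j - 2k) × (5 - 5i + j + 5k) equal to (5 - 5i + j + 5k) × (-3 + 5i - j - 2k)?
No: pq = 21 + 37i - 23j - 25k ≠ 21 + 43i + 7j - 25k = qp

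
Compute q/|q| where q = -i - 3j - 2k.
-0.2673i - 0.8018j - 0.5345k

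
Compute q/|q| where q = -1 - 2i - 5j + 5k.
-0.1348 - 0.2697i - 0.6742j + 0.6742k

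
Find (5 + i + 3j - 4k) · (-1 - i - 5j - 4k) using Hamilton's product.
-5 - 38i - 20j - 18k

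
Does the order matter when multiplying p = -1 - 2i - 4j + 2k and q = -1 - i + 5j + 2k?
Yes: pq = 15 - 15i + j - 18k ≠ 15 + 21i - 3j + 10k = qp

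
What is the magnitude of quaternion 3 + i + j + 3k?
√20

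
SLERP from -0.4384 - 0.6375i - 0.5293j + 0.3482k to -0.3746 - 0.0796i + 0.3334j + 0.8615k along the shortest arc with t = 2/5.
-0.5 - 0.4943i - 0.2105j + 0.6793k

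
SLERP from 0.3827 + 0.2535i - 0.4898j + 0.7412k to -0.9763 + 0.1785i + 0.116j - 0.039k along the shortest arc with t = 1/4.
0.6206 + 0.1554i - 0.443j + 0.6281k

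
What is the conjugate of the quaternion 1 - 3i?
1 + 3i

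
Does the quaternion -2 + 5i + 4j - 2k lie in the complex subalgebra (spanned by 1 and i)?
No. The quaternion -2 + 5i + 4j - 2k has j-coefficient y = 4 and k-coefficient z = -2, not both zero, so it does not lie in the complex subalgebra spanned by 1 and i.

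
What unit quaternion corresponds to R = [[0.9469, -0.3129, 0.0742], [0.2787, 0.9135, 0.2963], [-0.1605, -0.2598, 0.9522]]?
0.9763 - 0.1424i + 0.0601j + 0.1515k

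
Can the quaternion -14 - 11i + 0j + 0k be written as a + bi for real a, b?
Yes. The quaternion -14 - 11i has j- and k-coefficients y = z = 0, so it lies in the complex subalgebra spanned by 1 and i.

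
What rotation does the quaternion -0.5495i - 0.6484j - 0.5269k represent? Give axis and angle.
axis = (-0.5495, -0.6484, -0.5269), θ = π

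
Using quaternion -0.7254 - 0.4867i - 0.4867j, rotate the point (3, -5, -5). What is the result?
(-4.321, 2.321, -5.911)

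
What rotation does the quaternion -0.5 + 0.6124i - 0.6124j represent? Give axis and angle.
axis = (√2/2, -√2/2, 0), θ = 4π/3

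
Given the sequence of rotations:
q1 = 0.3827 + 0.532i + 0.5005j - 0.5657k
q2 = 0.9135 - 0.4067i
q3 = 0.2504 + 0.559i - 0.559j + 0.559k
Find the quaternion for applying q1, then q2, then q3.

q2 · q1 = 0.566 + 0.3303i + 0.2271j - 0.7203k
q3 · q2 · q1 = 0.4867 + 0.6748i + 0.3278j + 0.4476k
0.4867 + 0.6748i + 0.3278j + 0.4476k
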